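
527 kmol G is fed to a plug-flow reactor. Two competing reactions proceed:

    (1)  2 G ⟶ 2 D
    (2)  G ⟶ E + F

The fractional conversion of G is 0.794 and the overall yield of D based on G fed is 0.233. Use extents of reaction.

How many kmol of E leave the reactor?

296 kmol

Yield of D: 2ξ₁ / 527 = 0.233 → ξ₁ = 61.4 kmol.
Conversion of G: 2ξ₁ + 1ξ₂ = 0.794 × 527 = 418.4 → ξ₂ = 295.6 kmol.
Outlet amounts (n = n₀ + Σ ν·ξ):
  G: 527 − 2(61.4) − 1(295.6) = 108.6
  D: 0 + 2(61.4) = 122.8
  E: 0 + 1(295.6) = 295.6
  F: 0 + 1(295.6) = 295.6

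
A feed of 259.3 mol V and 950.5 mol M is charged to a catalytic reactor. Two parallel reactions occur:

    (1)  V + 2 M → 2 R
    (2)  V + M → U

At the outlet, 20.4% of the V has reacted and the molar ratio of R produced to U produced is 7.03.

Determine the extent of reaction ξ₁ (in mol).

Conversion of V: V consumed = 0.204 × 259.3 = 52.9 mol = 1ξ₁ + 1ξ₂.
Selectivity: 2ξ₁ / (1ξ₂) = 7.03 → ξ₁ = 3.515 ξ₂.
Substitute: (1·3.515 + 1) ξ₂ = 52.9 → ξ₂ = 11.72 mol, ξ₁ = 41.18 mol.
Outlet amounts (n = n₀ + Σ ν·ξ):
  V: 259.3 − 1(41.18) − 1(11.72) = 206.4
  M: 950.5 − 2(41.18) − 1(11.72) = 856.4
  R: 0 + 2(41.18) = 82.36
  U: 0 + 1(11.72) = 11.72

ξ₁ = 41.2 mol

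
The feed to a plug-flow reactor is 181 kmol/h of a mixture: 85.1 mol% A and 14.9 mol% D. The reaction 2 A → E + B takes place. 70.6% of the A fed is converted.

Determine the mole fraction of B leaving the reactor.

0.3

A reacted = 0.706 × 154 = 108.7 kmol/h; ν_A = −2, so ξ = 108.7/2 = 54.37 kmol/h.
Outlet amounts (n = n₀ + ν ξ):
  A: 154 − 2(54.37) = 45.29
  E: 0 + 1(54.37) = 54.37
  B: 0 + 1(54.37) = 54.37
  D: 26.97 (inert)
Total out = 181 kmol/h; y_B = 54.37 / 181 = 0.3004.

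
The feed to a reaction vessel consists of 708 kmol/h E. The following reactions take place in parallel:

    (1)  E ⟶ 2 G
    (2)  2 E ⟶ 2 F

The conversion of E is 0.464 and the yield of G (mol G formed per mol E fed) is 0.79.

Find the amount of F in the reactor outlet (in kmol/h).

48.9 kmol/h

Yield of G: 2ξ₁ / 708 = 0.79 → ξ₁ = 279.7 kmol/h.
Conversion of E: 1ξ₁ + 2ξ₂ = 0.464 × 708 = 328.5 → ξ₂ = 24.43 kmol/h.
Outlet amounts (n = n₀ + Σ ν·ξ):
  E: 708 − 1(279.7) − 2(24.43) = 379.5
  G: 0 + 2(279.7) = 559.3
  F: 0 + 2(24.43) = 48.85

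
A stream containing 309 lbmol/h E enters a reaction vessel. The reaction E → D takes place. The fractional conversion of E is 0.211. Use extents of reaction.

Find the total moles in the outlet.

309 lbmol/h

E reacted = 0.211 × 309 = 65.2 lbmol/h; ν_E = −1, so ξ = 65.2/1 = 65.2 lbmol/h.
Outlet amounts (n = n₀ + ν ξ):
  E: 309 − 1(65.2) = 243.8
  D: 0 + 1(65.2) = 65.2
Total out = 243.8 + 65.2 = 309 lbmol/h.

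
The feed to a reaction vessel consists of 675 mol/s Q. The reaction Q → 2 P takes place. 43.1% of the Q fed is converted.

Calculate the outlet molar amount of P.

582 mol/s

Q reacted = 0.431 × 675 = 290.9 mol/s; ν_Q = −1, so ξ = 290.9/1 = 290.9 mol/s.
Outlet amounts (n = n₀ + ν ξ):
  Q: 675 − 1(290.9) = 384.1
  P: 0 + 2(290.9) = 581.9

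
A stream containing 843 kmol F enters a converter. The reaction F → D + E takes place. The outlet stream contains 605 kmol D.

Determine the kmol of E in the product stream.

For D: n = n₀ + 1ξ → 605 = 0 + 1ξ, giving ξ = 605 kmol.
Outlet amounts (n = n₀ + ν ξ):
  F: 843 − 1(605) = 238
  D: 0 + 1(605) = 605
  E: 0 + 1(605) = 605

605 kmol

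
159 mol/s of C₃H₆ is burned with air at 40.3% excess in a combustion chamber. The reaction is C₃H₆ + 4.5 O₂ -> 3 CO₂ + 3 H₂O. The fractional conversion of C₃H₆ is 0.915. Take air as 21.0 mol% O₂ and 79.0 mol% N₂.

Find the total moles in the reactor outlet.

5010 mol/s

Stoichiometric O₂ = 4.5 × 159 = 715.5 mol/s; O₂ fed = 715.5 × 1.403 = 1004 mol/s.
N₂ fed = 1004 × 79/21 = 3776 mol/s.
Fuel reacted = 0.915 × 159 → ξ = 145.5 mol/s.
Outlet (n = n₀ + ν ξ):
  C₃H₆: 159 − 1(145.5) = 13.51
  O₂: 1004 − 4.5(145.5) = 349.2
  N₂: 3776 (inert)
  CO₂: 0 + 3(145.5) = 436.5
  H₂O: 0 + 3(145.5) = 436.5
Total out = 13.51 + 349.2 + 3776 + 436.5 + 436.5 = 5012 mol/s.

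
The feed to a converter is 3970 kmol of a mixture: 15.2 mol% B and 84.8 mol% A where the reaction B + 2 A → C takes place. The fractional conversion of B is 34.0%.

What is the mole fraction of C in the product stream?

0.0576

B reacted = 0.34 × 603.4 = 205.2 kmol; ν_B = −1, so ξ = 205.2/1 = 205.2 kmol.
Outlet amounts (n = n₀ + ν ξ):
  B: 603.4 − 1(205.2) = 398.3
  A: 3367 − 2(205.2) = 2956
  C: 0 + 1(205.2) = 205.2
Total out = 3560 kmol; y_C = 205.2 / 3560 = 0.05764.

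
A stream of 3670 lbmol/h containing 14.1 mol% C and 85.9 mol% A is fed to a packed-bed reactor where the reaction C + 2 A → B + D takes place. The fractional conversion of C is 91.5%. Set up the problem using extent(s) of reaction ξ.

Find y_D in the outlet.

C reacted = 0.915 × 517.5 = 473.5 lbmol/h; ν_C = −1, so ξ = 473.5/1 = 473.5 lbmol/h.
Outlet amounts (n = n₀ + ν ξ):
  C: 517.5 − 1(473.5) = 43.98
  A: 3153 − 2(473.5) = 2206
  B: 0 + 1(473.5) = 473.5
  D: 0 + 1(473.5) = 473.5
Total out = 3197 lbmol/h; y_D = 473.5 / 3197 = 0.1481.

0.148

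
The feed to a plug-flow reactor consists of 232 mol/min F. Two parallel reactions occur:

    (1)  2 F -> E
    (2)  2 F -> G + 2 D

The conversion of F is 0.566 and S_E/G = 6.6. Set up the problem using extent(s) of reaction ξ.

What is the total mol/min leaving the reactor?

184 mol/min

Conversion of F: F consumed = 0.566 × 232 = 131.3 mol/min = 2ξ₁ + 2ξ₂.
Selectivity: 1ξ₁ / (1ξ₂) = 6.6 → ξ₁ = 6.6 ξ₂.
Substitute: (2·6.6 + 2) ξ₂ = 131.3 → ξ₂ = 8.639 mol/min, ξ₁ = 57.02 mol/min.
Outlet amounts (n = n₀ + Σ ν·ξ):
  F: 232 − 2(57.02) − 2(8.639) = 100.7
  E: 0 + 1(57.02) = 57.02
  G: 0 + 1(8.639) = 8.639
  D: 0 + 2(8.639) = 17.28
Total out = 100.7 + 57.02 + 8.639 + 17.28 = 183.6 mol/min.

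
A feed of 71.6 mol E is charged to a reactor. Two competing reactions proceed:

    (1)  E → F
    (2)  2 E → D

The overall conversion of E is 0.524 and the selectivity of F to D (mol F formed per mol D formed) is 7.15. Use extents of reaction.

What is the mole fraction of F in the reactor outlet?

0.434

Conversion of E: E consumed = 0.524 × 71.6 = 37.52 mol = 1ξ₁ + 2ξ₂.
Selectivity: 1ξ₁ / (1ξ₂) = 7.15 → ξ₁ = 7.15 ξ₂.
Substitute: (1·7.15 + 2) ξ₂ = 37.52 → ξ₂ = 4.1 mol, ξ₁ = 29.32 mol.
Outlet amounts (n = n₀ + Σ ν·ξ):
  E: 71.6 − 1(29.32) − 2(4.1) = 34.08
  F: 0 + 1(29.32) = 29.32
  D: 0 + 1(4.1) = 4.1
Total out = 67.5 mol; y_F = 29.32 / 67.5 = 0.4343.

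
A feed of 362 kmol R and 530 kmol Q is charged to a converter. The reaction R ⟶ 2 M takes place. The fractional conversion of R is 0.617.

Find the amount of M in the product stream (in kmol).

R reacted = 0.617 × 362 = 223.4 kmol; ν_R = −1, so ξ = 223.4/1 = 223.4 kmol.
Outlet amounts (n = n₀ + ν ξ):
  R: 362 − 1(223.4) = 138.6
  M: 0 + 2(223.4) = 446.7
  Q: 530 (inert)

447 kmol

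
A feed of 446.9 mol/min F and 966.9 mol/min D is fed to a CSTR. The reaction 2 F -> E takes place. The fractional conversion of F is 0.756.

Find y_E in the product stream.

0.136

F reacted = 0.756 × 446.9 = 337.9 mol/min; ν_F = −2, so ξ = 337.9/2 = 168.9 mol/min.
Outlet amounts (n = n₀ + ν ξ):
  F: 446.9 − 2(168.9) = 109
  E: 0 + 1(168.9) = 168.9
  D: 966.9 (inert)
Total out = 1245 mol/min; y_E = 168.9 / 1245 = 0.1357.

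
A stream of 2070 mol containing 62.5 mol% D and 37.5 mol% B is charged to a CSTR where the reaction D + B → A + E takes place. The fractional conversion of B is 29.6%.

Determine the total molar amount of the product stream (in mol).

B reacted = 0.296 × 776.2 = 229.8 mol; ν_B = −1, so ξ = 229.8/1 = 229.8 mol.
Outlet amounts (n = n₀ + ν ξ):
  D: 1294 − 1(229.8) = 1064
  B: 776.2 − 1(229.8) = 546.5
  A: 0 + 1(229.8) = 229.8
  E: 0 + 1(229.8) = 229.8
Total out = 1064 + 546.5 + 229.8 + 229.8 = 2070 mol.

2070 mol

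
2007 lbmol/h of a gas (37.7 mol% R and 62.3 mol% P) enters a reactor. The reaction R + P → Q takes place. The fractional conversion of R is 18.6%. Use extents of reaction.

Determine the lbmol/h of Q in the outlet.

141 lbmol/h

R reacted = 0.186 × 756.6 = 140.7 lbmol/h; ν_R = −1, so ξ = 140.7/1 = 140.7 lbmol/h.
Outlet amounts (n = n₀ + ν ξ):
  R: 756.6 − 1(140.7) = 615.9
  P: 1250 − 1(140.7) = 1110
  Q: 0 + 1(140.7) = 140.7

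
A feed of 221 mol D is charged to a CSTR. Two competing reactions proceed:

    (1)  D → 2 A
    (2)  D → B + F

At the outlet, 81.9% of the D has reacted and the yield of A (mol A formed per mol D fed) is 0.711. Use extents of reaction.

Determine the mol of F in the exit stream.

Yield of A: 2ξ₁ / 221 = 0.711 → ξ₁ = 78.57 mol.
Conversion of D: 1ξ₁ + 1ξ₂ = 0.819 × 221 = 181 → ξ₂ = 102.4 mol.
Outlet amounts (n = n₀ + Σ ν·ξ):
  D: 221 − 1(78.57) − 1(102.4) = 40
  A: 0 + 2(78.57) = 157.1
  B: 0 + 1(102.4) = 102.4
  F: 0 + 1(102.4) = 102.4

102 mol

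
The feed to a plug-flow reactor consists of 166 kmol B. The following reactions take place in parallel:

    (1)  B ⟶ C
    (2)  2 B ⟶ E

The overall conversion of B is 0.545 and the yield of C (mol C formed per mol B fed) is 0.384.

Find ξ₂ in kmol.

Yield of C: 1ξ₁ / 166 = 0.384 → ξ₁ = 63.74 kmol.
Conversion of B: 1ξ₁ + 2ξ₂ = 0.545 × 166 = 90.47 → ξ₂ = 13.36 kmol.
Outlet amounts (n = n₀ + Σ ν·ξ):
  B: 166 − 1(63.74) − 2(13.36) = 75.53
  C: 0 + 1(63.74) = 63.74
  E: 0 + 1(13.36) = 13.36

ξ₂ = 13.4 kmol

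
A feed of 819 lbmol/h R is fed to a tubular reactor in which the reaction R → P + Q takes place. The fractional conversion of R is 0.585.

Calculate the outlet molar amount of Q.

479 lbmol/h

R reacted = 0.585 × 819 = 479.1 lbmol/h; ν_R = −1, so ξ = 479.1/1 = 479.1 lbmol/h.
Outlet amounts (n = n₀ + ν ξ):
  R: 819 − 1(479.1) = 339.9
  P: 0 + 1(479.1) = 479.1
  Q: 0 + 1(479.1) = 479.1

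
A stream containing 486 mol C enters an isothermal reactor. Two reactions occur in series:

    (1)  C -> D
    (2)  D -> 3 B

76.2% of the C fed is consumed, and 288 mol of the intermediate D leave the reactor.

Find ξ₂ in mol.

ξ₂ = 82.3 mol

Conversion of C: C consumed = 1ξ₁ = 0.762 × 486 → ξ₁ = 370.3 mol.
D balance: n_D = 0 + 1ξ₁ − 1ξ₂ = 288 → ξ₂ = (1·370.3 − 288)/1 = 82.33 mol.
Outlet amounts (n = n₀ + Σ ν·ξ):
  C: 486 − 1(370.3) = 115.7
  D: 0 + 1(370.3) − 1(82.33) = 288
  B: 0 + 3(82.33) = 247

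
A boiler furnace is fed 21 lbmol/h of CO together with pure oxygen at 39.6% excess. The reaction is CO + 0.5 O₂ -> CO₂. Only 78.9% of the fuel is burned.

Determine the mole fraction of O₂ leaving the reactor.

0.233

Stoichiometric O₂ = 0.5 × 21 = 10.5 lbmol/h; O₂ fed = 10.5 × 1.396 = 14.66 lbmol/h.
Fuel reacted = 0.789 × 21 → ξ = 16.57 lbmol/h.
Outlet (n = n₀ + ν ξ):
  CO: 21 − 1(16.57) = 4.431
  O₂: 14.66 − 0.5(16.57) = 6.373
  CO₂: 0 + 1(16.57) = 16.57
Total out = 27.37 lbmol/h; y_O₂ = 6.373 / 27.37 = 0.2328.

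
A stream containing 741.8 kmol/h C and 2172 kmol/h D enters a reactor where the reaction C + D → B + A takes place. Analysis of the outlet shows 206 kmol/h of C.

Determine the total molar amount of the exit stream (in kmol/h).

For C: n = n₀ − 1ξ → 206 = 741.8 − 1ξ, giving ξ = 535.8 kmol/h.
Outlet amounts (n = n₀ + ν ξ):
  C: 741.8 − 1(535.8) = 206
  D: 2172 − 1(535.8) = 1636
  B: 0 + 1(535.8) = 535.8
  A: 0 + 1(535.8) = 535.8
Total out = 206 + 1636 + 535.8 + 535.8 = 2914 kmol/h.

2910 kmol/h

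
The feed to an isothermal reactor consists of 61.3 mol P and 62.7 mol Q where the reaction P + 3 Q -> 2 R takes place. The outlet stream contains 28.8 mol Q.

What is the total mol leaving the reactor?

For Q: n = n₀ − 3ξ → 28.8 = 62.7 − 3ξ, giving ξ = 11.3 mol.
Outlet amounts (n = n₀ + ν ξ):
  P: 61.3 − 1(11.3) = 50
  Q: 62.7 − 3(11.3) = 28.8
  R: 0 + 2(11.3) = 22.6
Total out = 50 + 28.8 + 22.6 = 101.4 mol.

101 mol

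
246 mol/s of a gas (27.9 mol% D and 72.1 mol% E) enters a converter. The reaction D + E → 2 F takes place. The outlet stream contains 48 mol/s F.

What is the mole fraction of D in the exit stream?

0.181

For F: n = n₀ + 2ξ → 48 = 0 + 2ξ, giving ξ = 24 mol/s.
Outlet amounts (n = n₀ + ν ξ):
  D: 68.63 − 1(24) = 44.63
  E: 177.4 − 1(24) = 153.4
  F: 0 + 2(24) = 48
Total out = 246 mol/s; y_D = 44.63 / 246 = 0.1814.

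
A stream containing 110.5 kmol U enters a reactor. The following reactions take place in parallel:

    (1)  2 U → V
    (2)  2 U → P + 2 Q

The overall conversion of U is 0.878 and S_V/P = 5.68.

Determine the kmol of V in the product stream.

Conversion of U: U consumed = 0.878 × 110.5 = 97.02 kmol = 2ξ₁ + 2ξ₂.
Selectivity: 1ξ₁ / (1ξ₂) = 5.68 → ξ₁ = 5.68 ξ₂.
Substitute: (2·5.68 + 2) ξ₂ = 97.02 → ξ₂ = 7.262 kmol, ξ₁ = 41.25 kmol.
Outlet amounts (n = n₀ + Σ ν·ξ):
  U: 110.5 − 2(41.25) − 2(7.262) = 13.48
  V: 0 + 1(41.25) = 41.25
  P: 0 + 1(7.262) = 7.262
  Q: 0 + 2(7.262) = 14.52

41.2 kmol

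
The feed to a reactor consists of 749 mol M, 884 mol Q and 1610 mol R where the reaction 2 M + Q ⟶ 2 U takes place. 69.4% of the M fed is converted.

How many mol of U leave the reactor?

520 mol

M reacted = 0.694 × 749 = 519.8 mol; ν_M = −2, so ξ = 519.8/2 = 259.9 mol.
Outlet amounts (n = n₀ + ν ξ):
  M: 749 − 2(259.9) = 229.2
  Q: 884 − 1(259.9) = 624.1
  U: 0 + 2(259.9) = 519.8
  R: 1610 (inert)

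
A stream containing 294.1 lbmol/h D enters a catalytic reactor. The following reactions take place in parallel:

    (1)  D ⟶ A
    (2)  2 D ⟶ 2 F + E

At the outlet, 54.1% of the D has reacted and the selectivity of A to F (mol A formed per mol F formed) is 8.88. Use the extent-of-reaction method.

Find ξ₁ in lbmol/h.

Conversion of D: D consumed = 0.541 × 294.1 = 159.1 lbmol/h = 1ξ₁ + 2ξ₂.
Selectivity: 1ξ₁ / (2ξ₂) = 8.88 → ξ₁ = 17.76 ξ₂.
Substitute: (1·17.76 + 2) ξ₂ = 159.1 → ξ₂ = 8.052 lbmol/h, ξ₁ = 143 lbmol/h.
Outlet amounts (n = n₀ + Σ ν·ξ):
  D: 294.1 − 1(143) − 2(8.052) = 135
  A: 0 + 1(143) = 143
  F: 0 + 2(8.052) = 16.1
  E: 0 + 1(8.052) = 8.052

ξ₁ = 143 lbmol/h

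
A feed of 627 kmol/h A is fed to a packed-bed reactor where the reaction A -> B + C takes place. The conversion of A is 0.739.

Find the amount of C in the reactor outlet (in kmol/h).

463 kmol/h

A reacted = 0.739 × 627 = 463.4 kmol/h; ν_A = −1, so ξ = 463.4/1 = 463.4 kmol/h.
Outlet amounts (n = n₀ + ν ξ):
  A: 627 − 1(463.4) = 163.6
  B: 0 + 1(463.4) = 463.4
  C: 0 + 1(463.4) = 463.4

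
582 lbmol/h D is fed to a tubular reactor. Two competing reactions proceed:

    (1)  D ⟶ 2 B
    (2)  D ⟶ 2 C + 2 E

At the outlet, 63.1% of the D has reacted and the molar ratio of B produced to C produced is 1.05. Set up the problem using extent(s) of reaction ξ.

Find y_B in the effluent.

0.288

Conversion of D: D consumed = 0.631 × 582 = 367.2 lbmol/h = 1ξ₁ + 1ξ₂.
Selectivity: 2ξ₁ / (2ξ₂) = 1.05 → ξ₁ = 1.05 ξ₂.
Substitute: (1·1.05 + 1) ξ₂ = 367.2 → ξ₂ = 179.1 lbmol/h, ξ₁ = 188.1 lbmol/h.
Outlet amounts (n = n₀ + Σ ν·ξ):
  D: 582 − 1(188.1) − 1(179.1) = 214.8
  B: 0 + 2(188.1) = 376.2
  C: 0 + 2(179.1) = 358.3
  E: 0 + 2(179.1) = 358.3
Total out = 1308 lbmol/h; y_B = 376.2 / 1308 = 0.2877.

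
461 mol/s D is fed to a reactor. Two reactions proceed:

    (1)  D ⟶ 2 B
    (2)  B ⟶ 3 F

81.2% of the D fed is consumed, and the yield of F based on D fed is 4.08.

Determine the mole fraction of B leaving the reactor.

0.0583

Conversion of D: D consumed = 1ξ₁ = 0.812 × 461 → ξ₁ = 374.3 mol/s.
Yield of F: 3ξ₂ / 461 = 4.08 → ξ₂ = 627 mol/s.
Outlet amounts (n = n₀ + Σ ν·ξ):
  D: 461 − 1(374.3) = 86.67
  B: 0 + 2(374.3) − 1(627) = 121.7
  F: 0 + 3(627) = 1881
Total out = 2089 mol/s; y_B = 121.7 / 2089 = 0.05825.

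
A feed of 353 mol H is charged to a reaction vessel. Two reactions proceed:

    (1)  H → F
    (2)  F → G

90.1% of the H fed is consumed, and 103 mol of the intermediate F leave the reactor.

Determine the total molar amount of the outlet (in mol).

353 mol

Conversion of H: H consumed = 1ξ₁ = 0.901 × 353 → ξ₁ = 318.1 mol.
F balance: n_F = 0 + 1ξ₁ − 1ξ₂ = 103 → ξ₂ = (1·318.1 − 103)/1 = 215.1 mol.
Outlet amounts (n = n₀ + Σ ν·ξ):
  H: 353 − 1(318.1) = 34.95
  F: 0 + 1(318.1) − 1(215.1) = 103
  G: 0 + 1(215.1) = 215.1
Total out = 34.95 + 103 + 215.1 = 353 mol.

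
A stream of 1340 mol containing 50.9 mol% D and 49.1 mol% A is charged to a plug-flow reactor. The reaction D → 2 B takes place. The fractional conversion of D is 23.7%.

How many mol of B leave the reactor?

D reacted = 0.237 × 682.1 = 161.6 mol; ν_D = −1, so ξ = 161.6/1 = 161.6 mol.
Outlet amounts (n = n₀ + ν ξ):
  D: 682.1 − 1(161.6) = 520.4
  B: 0 + 2(161.6) = 323.3
  A: 657.9 (inert)

323 mol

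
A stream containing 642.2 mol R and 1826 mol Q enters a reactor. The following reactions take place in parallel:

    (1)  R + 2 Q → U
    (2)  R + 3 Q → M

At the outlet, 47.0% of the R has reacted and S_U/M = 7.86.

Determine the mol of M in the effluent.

Conversion of R: R consumed = 0.47 × 642.2 = 301.8 mol = 1ξ₁ + 1ξ₂.
Selectivity: 1ξ₁ / (1ξ₂) = 7.86 → ξ₁ = 7.86 ξ₂.
Substitute: (1·7.86 + 1) ξ₂ = 301.8 → ξ₂ = 34.07 mol, ξ₁ = 267.8 mol.
Outlet amounts (n = n₀ + Σ ν·ξ):
  R: 642.2 − 1(267.8) − 1(34.07) = 340.4
  Q: 1826 − 2(267.8) − 3(34.07) = 1188
  U: 0 + 1(267.8) = 267.8
  M: 0 + 1(34.07) = 34.07

34.1 mol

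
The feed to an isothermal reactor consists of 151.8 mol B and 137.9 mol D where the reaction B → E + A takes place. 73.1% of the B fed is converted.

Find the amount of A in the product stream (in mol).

B reacted = 0.731 × 151.8 = 111 mol; ν_B = −1, so ξ = 111/1 = 111 mol.
Outlet amounts (n = n₀ + ν ξ):
  B: 151.8 − 1(111) = 40.83
  E: 0 + 1(111) = 111
  A: 0 + 1(111) = 111
  D: 137.9 (inert)

111 mol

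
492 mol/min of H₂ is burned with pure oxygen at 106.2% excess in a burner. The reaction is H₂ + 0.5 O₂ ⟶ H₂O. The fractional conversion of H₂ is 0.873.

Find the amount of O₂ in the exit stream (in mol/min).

292 mol/min

Stoichiometric O₂ = 0.5 × 492 = 246 mol/min; O₂ fed = 246 × 2.062 = 507.3 mol/min.
Fuel reacted = 0.873 × 492 → ξ = 429.5 mol/min.
Outlet (n = n₀ + ν ξ):
  H₂: 492 − 1(429.5) = 62.48
  O₂: 507.3 − 0.5(429.5) = 292.5
  H₂O: 0 + 1(429.5) = 429.5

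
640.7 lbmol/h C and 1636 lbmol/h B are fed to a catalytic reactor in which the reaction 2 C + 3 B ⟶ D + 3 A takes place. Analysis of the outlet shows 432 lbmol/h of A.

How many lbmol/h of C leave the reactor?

For A: n = n₀ + 3ξ → 432 = 0 + 3ξ, giving ξ = 144 lbmol/h.
Outlet amounts (n = n₀ + ν ξ):
  C: 640.7 − 2(144) = 352.7
  B: 1636 − 3(144) = 1204
  D: 0 + 1(144) = 144
  A: 0 + 3(144) = 432

353 lbmol/h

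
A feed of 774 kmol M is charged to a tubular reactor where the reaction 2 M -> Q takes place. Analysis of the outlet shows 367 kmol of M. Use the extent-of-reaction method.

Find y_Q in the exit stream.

For M: n = n₀ − 2ξ → 367 = 774 − 2ξ, giving ξ = 203.5 kmol.
Outlet amounts (n = n₀ + ν ξ):
  M: 774 − 2(203.5) = 367
  Q: 0 + 1(203.5) = 203.5
Total out = 570.5 kmol; y_Q = 203.5 / 570.5 = 0.3567.

0.357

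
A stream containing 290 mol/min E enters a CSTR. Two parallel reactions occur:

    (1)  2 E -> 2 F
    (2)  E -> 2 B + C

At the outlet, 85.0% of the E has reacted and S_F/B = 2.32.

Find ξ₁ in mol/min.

ξ₁ = 101 mol/min

Conversion of E: E consumed = 0.85 × 290 = 246.5 mol/min = 2ξ₁ + 1ξ₂.
Selectivity: 2ξ₁ / (2ξ₂) = 2.32 → ξ₁ = 2.32 ξ₂.
Substitute: (2·2.32 + 1) ξ₂ = 246.5 → ξ₂ = 43.71 mol/min, ξ₁ = 101.4 mol/min.
Outlet amounts (n = n₀ + Σ ν·ξ):
  E: 290 − 2(101.4) − 1(43.71) = 43.5
  F: 0 + 2(101.4) = 202.8
  B: 0 + 2(43.71) = 87.41
  C: 0 + 1(43.71) = 43.71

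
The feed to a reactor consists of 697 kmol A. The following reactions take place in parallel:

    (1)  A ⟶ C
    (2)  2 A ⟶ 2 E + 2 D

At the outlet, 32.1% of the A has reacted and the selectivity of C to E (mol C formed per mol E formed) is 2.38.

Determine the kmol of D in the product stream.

66.2 kmol

Conversion of A: A consumed = 0.321 × 697 = 223.7 kmol = 1ξ₁ + 2ξ₂.
Selectivity: 1ξ₁ / (2ξ₂) = 2.38 → ξ₁ = 4.76 ξ₂.
Substitute: (1·4.76 + 2) ξ₂ = 223.7 → ξ₂ = 33.1 kmol, ξ₁ = 157.5 kmol.
Outlet amounts (n = n₀ + Σ ν·ξ):
  A: 697 − 1(157.5) − 2(33.1) = 473.3
  C: 0 + 1(157.5) = 157.5
  E: 0 + 2(33.1) = 66.19
  D: 0 + 2(33.1) = 66.19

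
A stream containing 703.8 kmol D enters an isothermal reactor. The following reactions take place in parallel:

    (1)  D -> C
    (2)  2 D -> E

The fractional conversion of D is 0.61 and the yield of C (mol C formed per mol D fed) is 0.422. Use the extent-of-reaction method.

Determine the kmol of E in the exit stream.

Yield of C: 1ξ₁ / 703.8 = 0.422 → ξ₁ = 297 kmol.
Conversion of D: 1ξ₁ + 2ξ₂ = 0.61 × 703.8 = 429.3 → ξ₂ = 66.16 kmol.
Outlet amounts (n = n₀ + Σ ν·ξ):
  D: 703.8 − 1(297) − 2(66.16) = 274.5
  C: 0 + 1(297) = 297
  E: 0 + 1(66.16) = 66.16

66.2 kmol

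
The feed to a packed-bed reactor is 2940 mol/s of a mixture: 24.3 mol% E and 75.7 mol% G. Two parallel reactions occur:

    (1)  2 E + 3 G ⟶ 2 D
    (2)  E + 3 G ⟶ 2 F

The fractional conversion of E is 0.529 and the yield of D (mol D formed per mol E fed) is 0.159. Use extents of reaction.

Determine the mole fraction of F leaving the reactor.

Yield of D: 2ξ₁ / 714.4 = 0.159 → ξ₁ = 56.8 mol/s.
Conversion of E: 2ξ₁ + 1ξ₂ = 0.529 × 714.4 = 377.9 → ξ₂ = 264.3 mol/s.
Outlet amounts (n = n₀ + Σ ν·ξ):
  E: 714.4 − 2(56.8) − 1(264.3) = 336.5
  G: 2226 − 3(56.8) − 3(264.3) = 1262
  D: 0 + 2(56.8) = 113.6
  F: 0 + 2(264.3) = 528.7
Total out = 2241 mol/s; y_F = 528.7 / 2241 = 0.2359.

0.236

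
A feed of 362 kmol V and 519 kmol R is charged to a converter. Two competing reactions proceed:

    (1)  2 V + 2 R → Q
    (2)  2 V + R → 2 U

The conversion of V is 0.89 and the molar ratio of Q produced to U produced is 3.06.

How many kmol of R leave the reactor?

Conversion of V: V consumed = 0.89 × 362 = 322.2 kmol = 2ξ₁ + 2ξ₂.
Selectivity: 1ξ₁ / (2ξ₂) = 3.06 → ξ₁ = 6.12 ξ₂.
Substitute: (2·6.12 + 2) ξ₂ = 322.2 → ξ₂ = 22.62 kmol, ξ₁ = 138.5 kmol.
Outlet amounts (n = n₀ + Σ ν·ξ):
  V: 362 − 2(138.5) − 2(22.62) = 39.82
  R: 519 − 2(138.5) − 1(22.62) = 219.4
  Q: 0 + 1(138.5) = 138.5
  U: 0 + 2(22.62) = 45.25

219 kmol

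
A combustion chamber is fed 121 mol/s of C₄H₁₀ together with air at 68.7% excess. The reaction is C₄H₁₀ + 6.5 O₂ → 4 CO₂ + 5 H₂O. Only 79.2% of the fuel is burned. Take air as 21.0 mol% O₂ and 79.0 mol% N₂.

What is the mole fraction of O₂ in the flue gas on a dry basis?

Stoichiometric O₂ = 6.5 × 121 = 786.5 mol/s; O₂ fed = 786.5 × 1.687 = 1327 mol/s.
N₂ fed = 1327 × 79/21 = 4991 mol/s.
Fuel reacted = 0.792 × 121 → ξ = 95.83 mol/s.
Outlet (n = n₀ + ν ξ):
  C₄H₁₀: 121 − 1(95.83) = 25.17
  O₂: 1327 − 6.5(95.83) = 703.9
  N₂: 4991 (inert)
  CO₂: 0 + 4(95.83) = 383.3
  H₂O: 0 + 5(95.83) = 479.2
Dry total = 6104 mol/s; y_O₂ (dry) = 703.9 / 6104 = 0.1153.

0.115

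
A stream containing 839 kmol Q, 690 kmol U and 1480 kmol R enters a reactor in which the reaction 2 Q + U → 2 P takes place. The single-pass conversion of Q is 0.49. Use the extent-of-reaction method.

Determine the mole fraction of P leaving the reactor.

0.147

Q reacted = 0.49 × 839 = 411.1 kmol; ν_Q = −2, so ξ = 411.1/2 = 205.6 kmol.
Outlet amounts (n = n₀ + ν ξ):
  Q: 839 − 2(205.6) = 427.9
  U: 690 − 1(205.6) = 484.4
  P: 0 + 2(205.6) = 411.1
  R: 1480 (inert)
Total out = 2803 kmol; y_P = 411.1 / 2803 = 0.1466.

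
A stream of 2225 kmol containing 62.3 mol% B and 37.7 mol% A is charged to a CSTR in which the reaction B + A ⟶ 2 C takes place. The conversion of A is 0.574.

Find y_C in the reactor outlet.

A reacted = 0.574 × 838.8 = 481.5 kmol; ν_A = −1, so ξ = 481.5/1 = 481.5 kmol.
Outlet amounts (n = n₀ + ν ξ):
  B: 1386 − 1(481.5) = 904.7
  A: 838.8 − 1(481.5) = 357.3
  C: 0 + 2(481.5) = 963
Total out = 2225 kmol; y_C = 963 / 2225 = 0.4328.

0.433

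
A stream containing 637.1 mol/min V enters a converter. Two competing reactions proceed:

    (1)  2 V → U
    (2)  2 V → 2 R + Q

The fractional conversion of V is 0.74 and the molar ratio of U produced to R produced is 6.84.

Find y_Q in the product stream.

Conversion of V: V consumed = 0.74 × 637.1 = 471.5 mol/min = 2ξ₁ + 2ξ₂.
Selectivity: 1ξ₁ / (2ξ₂) = 6.84 → ξ₁ = 13.68 ξ₂.
Substitute: (2·13.68 + 2) ξ₂ = 471.5 → ξ₂ = 16.06 mol/min, ξ₁ = 219.7 mol/min.
Outlet amounts (n = n₀ + Σ ν·ξ):
  V: 637.1 − 2(219.7) − 2(16.06) = 165.6
  U: 0 + 1(219.7) = 219.7
  R: 0 + 2(16.06) = 32.12
  Q: 0 + 1(16.06) = 16.06
Total out = 433.5 mol/min; y_Q = 16.06 / 433.5 = 0.03704.

0.037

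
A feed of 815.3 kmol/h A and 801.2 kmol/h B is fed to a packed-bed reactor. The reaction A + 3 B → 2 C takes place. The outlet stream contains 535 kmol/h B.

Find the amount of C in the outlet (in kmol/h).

177 kmol/h

For B: n = n₀ − 3ξ → 535 = 801.2 − 3ξ, giving ξ = 88.73 kmol/h.
Outlet amounts (n = n₀ + ν ξ):
  A: 815.3 − 1(88.73) = 726.6
  B: 801.2 − 3(88.73) = 535
  C: 0 + 2(88.73) = 177.5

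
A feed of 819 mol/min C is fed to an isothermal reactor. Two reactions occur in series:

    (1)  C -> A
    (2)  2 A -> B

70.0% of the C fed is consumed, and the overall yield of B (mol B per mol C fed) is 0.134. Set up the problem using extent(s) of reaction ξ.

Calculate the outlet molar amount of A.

Conversion of C: C consumed = 1ξ₁ = 0.7 × 819 → ξ₁ = 573.3 mol/min.
Yield of B: 1ξ₂ / 819 = 0.134 → ξ₂ = 109.7 mol/min.
Outlet amounts (n = n₀ + Σ ν·ξ):
  C: 819 − 1(573.3) = 245.7
  A: 0 + 1(573.3) − 2(109.7) = 353.8
  B: 0 + 1(109.7) = 109.7

354 mol/min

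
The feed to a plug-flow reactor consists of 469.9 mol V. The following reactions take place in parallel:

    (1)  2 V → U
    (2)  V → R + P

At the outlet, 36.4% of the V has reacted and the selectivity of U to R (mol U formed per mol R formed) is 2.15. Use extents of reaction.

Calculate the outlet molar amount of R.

32.3 mol

Conversion of V: V consumed = 0.364 × 469.9 = 171 mol = 2ξ₁ + 1ξ₂.
Selectivity: 1ξ₁ / (1ξ₂) = 2.15 → ξ₁ = 2.15 ξ₂.
Substitute: (2·2.15 + 1) ξ₂ = 171 → ξ₂ = 32.27 mol, ξ₁ = 69.39 mol.
Outlet amounts (n = n₀ + Σ ν·ξ):
  V: 469.9 − 2(69.39) − 1(32.27) = 298.9
  U: 0 + 1(69.39) = 69.39
  R: 0 + 1(32.27) = 32.27
  P: 0 + 1(32.27) = 32.27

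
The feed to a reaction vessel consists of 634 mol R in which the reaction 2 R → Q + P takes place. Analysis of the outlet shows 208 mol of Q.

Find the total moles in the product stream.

634 mol

For Q: n = n₀ + 1ξ → 208 = 0 + 1ξ, giving ξ = 208 mol.
Outlet amounts (n = n₀ + ν ξ):
  R: 634 − 2(208) = 218
  Q: 0 + 1(208) = 208
  P: 0 + 1(208) = 208
Total out = 218 + 208 + 208 = 634 mol.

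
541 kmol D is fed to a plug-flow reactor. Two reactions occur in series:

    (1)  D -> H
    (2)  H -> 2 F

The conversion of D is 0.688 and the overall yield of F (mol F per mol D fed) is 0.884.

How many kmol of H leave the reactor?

Conversion of D: D consumed = 1ξ₁ = 0.688 × 541 → ξ₁ = 372.2 kmol.
Yield of F: 2ξ₂ / 541 = 0.884 → ξ₂ = 239.1 kmol.
Outlet amounts (n = n₀ + Σ ν·ξ):
  D: 541 − 1(372.2) = 168.8
  H: 0 + 1(372.2) − 1(239.1) = 133.1
  F: 0 + 2(239.1) = 478.2

133 kmol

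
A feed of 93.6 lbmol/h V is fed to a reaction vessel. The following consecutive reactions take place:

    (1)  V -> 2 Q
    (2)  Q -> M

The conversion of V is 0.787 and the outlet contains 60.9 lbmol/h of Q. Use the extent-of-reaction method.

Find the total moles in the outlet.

167 lbmol/h

Conversion of V: V consumed = 1ξ₁ = 0.787 × 93.6 → ξ₁ = 73.66 lbmol/h.
Q balance: n_Q = 0 + 2ξ₁ − 1ξ₂ = 60.9 → ξ₂ = (2·73.66 − 60.9)/1 = 86.43 lbmol/h.
Outlet amounts (n = n₀ + Σ ν·ξ):
  V: 93.6 − 1(73.66) = 19.94
  Q: 0 + 2(73.66) − 1(86.43) = 60.9
  M: 0 + 1(86.43) = 86.43
Total out = 19.94 + 60.9 + 86.43 = 167.3 lbmol/h.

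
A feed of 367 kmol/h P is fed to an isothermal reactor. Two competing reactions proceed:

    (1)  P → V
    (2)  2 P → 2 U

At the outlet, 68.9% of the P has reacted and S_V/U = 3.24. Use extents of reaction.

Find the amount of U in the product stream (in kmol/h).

59.6 kmol/h

Conversion of P: P consumed = 0.689 × 367 = 252.9 kmol/h = 1ξ₁ + 2ξ₂.
Selectivity: 1ξ₁ / (2ξ₂) = 3.24 → ξ₁ = 6.48 ξ₂.
Substitute: (1·6.48 + 2) ξ₂ = 252.9 → ξ₂ = 29.82 kmol/h, ξ₁ = 193.2 kmol/h.
Outlet amounts (n = n₀ + Σ ν·ξ):
  P: 367 − 1(193.2) − 2(29.82) = 114.1
  V: 0 + 1(193.2) = 193.2
  U: 0 + 2(29.82) = 59.64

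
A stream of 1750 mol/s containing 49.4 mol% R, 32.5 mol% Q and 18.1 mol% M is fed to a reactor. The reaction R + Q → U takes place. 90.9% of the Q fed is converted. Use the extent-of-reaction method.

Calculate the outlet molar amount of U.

Q reacted = 0.909 × 568.8 = 517 mol/s; ν_Q = −1, so ξ = 517/1 = 517 mol/s.
Outlet amounts (n = n₀ + ν ξ):
  R: 864.5 − 1(517) = 347.5
  Q: 568.8 − 1(517) = 51.76
  U: 0 + 1(517) = 517
  M: 316.8 (inert)

517 mol/s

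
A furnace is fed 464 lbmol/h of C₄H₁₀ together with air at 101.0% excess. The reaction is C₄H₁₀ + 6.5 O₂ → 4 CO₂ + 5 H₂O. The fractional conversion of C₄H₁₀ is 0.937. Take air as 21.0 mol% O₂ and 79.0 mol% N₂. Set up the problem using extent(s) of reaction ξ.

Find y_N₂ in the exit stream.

Stoichiometric O₂ = 6.5 × 464 = 3016 lbmol/h; O₂ fed = 3016 × 2.010 = 6062 lbmol/h.
N₂ fed = 6062 × 79/21 = 22810 lbmol/h.
Fuel reacted = 0.937 × 464 → ξ = 434.8 lbmol/h.
Outlet (n = n₀ + ν ξ):
  C₄H₁₀: 464 − 1(434.8) = 29.23
  O₂: 6062 − 6.5(434.8) = 3236
  N₂: 22810 (inert)
  CO₂: 0 + 4(434.8) = 1739
  H₂O: 0 + 5(434.8) = 2174
Total out = 29980 lbmol/h; y_N₂ = 22810 / 29980 = 0.7606.

0.761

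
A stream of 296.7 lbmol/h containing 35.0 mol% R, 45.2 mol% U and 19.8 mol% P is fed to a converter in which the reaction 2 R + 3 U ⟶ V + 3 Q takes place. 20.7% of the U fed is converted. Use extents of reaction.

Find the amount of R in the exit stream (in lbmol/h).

85.3 lbmol/h

U reacted = 0.207 × 134.1 = 27.76 lbmol/h; ν_U = −3, so ξ = 27.76/3 = 9.253 lbmol/h.
Outlet amounts (n = n₀ + ν ξ):
  R: 103.8 − 2(9.253) = 85.34
  U: 134.1 − 3(9.253) = 106.3
  V: 0 + 1(9.253) = 9.253
  Q: 0 + 3(9.253) = 27.76
  P: 58.75 (inert)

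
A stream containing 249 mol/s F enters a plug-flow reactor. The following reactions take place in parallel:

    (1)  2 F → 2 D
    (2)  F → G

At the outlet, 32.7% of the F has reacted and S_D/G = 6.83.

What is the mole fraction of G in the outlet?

Conversion of F: F consumed = 0.327 × 249 = 81.42 mol/s = 2ξ₁ + 1ξ₂.
Selectivity: 2ξ₁ / (1ξ₂) = 6.83 → ξ₁ = 3.415 ξ₂.
Substitute: (2·3.415 + 1) ξ₂ = 81.42 → ξ₂ = 10.4 mol/s, ξ₁ = 35.51 mol/s.
Outlet amounts (n = n₀ + Σ ν·ξ):
  F: 249 − 2(35.51) − 1(10.4) = 167.6
  D: 0 + 2(35.51) = 71.02
  G: 0 + 1(10.4) = 10.4
Total out = 249 mol/s; y_G = 10.4 / 249 = 0.04176.

0.0418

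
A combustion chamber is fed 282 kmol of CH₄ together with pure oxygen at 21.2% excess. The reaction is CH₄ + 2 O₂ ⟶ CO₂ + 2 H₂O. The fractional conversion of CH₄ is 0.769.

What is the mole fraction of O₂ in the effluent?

Stoichiometric O₂ = 2 × 282 = 564 kmol; O₂ fed = 564 × 1.212 = 683.6 kmol.
Fuel reacted = 0.769 × 282 → ξ = 216.9 kmol.
Outlet (n = n₀ + ν ξ):
  CH₄: 282 − 1(216.9) = 65.14
  O₂: 683.6 − 2(216.9) = 249.9
  CO₂: 0 + 1(216.9) = 216.9
  H₂O: 0 + 2(216.9) = 433.7
Total out = 965.6 kmol; y_O₂ = 249.9 / 965.6 = 0.2588.

0.259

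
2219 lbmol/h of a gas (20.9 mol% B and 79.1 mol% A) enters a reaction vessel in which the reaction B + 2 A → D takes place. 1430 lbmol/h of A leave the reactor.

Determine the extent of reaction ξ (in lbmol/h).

ξ = 163 lbmol/h

For A: n = n₀ − 2ξ → 1430 = 1755 − 2ξ, giving ξ = 162.6 lbmol/h.
Outlet amounts (n = n₀ + ν ξ):
  B: 463.8 − 1(162.6) = 301.2
  A: 1755 − 2(162.6) = 1430
  D: 0 + 1(162.6) = 162.6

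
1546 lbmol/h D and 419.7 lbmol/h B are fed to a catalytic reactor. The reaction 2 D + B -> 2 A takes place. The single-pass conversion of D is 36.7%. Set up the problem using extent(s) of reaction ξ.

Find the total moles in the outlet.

1680 lbmol/h

D reacted = 0.367 × 1546 = 567.4 lbmol/h; ν_D = −2, so ξ = 567.4/2 = 283.7 lbmol/h.
Outlet amounts (n = n₀ + ν ξ):
  D: 1546 − 2(283.7) = 978.6
  B: 419.7 − 1(283.7) = 136
  A: 0 + 2(283.7) = 567.4
Total out = 978.6 + 136 + 567.4 = 1682 lbmol/h.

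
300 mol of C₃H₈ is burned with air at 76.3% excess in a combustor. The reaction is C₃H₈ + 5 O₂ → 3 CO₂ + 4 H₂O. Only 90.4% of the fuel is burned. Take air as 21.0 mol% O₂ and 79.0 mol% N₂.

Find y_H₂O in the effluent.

0.0824

Stoichiometric O₂ = 5 × 300 = 1500 mol; O₂ fed = 1500 × 1.763 = 2644 mol.
N₂ fed = 2644 × 79/21 = 9948 mol.
Fuel reacted = 0.904 × 300 → ξ = 271.2 mol.
Outlet (n = n₀ + ν ξ):
  C₃H₈: 300 − 1(271.2) = 28.8
  O₂: 2644 − 5(271.2) = 1288
  N₂: 9948 (inert)
  CO₂: 0 + 3(271.2) = 813.6
  H₂O: 0 + 4(271.2) = 1085
Total out = 13160 mol; y_H₂O = 1085 / 13160 = 0.08241.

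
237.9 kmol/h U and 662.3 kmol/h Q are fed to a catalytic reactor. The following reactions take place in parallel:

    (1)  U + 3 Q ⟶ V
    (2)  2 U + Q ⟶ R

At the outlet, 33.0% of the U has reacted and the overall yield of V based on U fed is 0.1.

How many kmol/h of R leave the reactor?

27.4 kmol/h

Yield of V: 1ξ₁ / 237.9 = 0.1 → ξ₁ = 23.79 kmol/h.
Conversion of U: 1ξ₁ + 2ξ₂ = 0.33 × 237.9 = 78.51 → ξ₂ = 27.36 kmol/h.
Outlet amounts (n = n₀ + Σ ν·ξ):
  U: 237.9 − 1(23.79) − 2(27.36) = 159.4
  Q: 662.3 − 3(23.79) − 1(27.36) = 563.6
  V: 0 + 1(23.79) = 23.79
  R: 0 + 1(27.36) = 27.36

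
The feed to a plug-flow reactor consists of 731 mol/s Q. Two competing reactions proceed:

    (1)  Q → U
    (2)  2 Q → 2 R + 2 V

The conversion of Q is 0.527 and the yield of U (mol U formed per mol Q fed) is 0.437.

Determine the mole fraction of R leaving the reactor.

0.0826

Yield of U: 1ξ₁ / 731 = 0.437 → ξ₁ = 319.4 mol/s.
Conversion of Q: 1ξ₁ + 2ξ₂ = 0.527 × 731 = 385.2 → ξ₂ = 32.9 mol/s.
Outlet amounts (n = n₀ + Σ ν·ξ):
  Q: 731 − 1(319.4) − 2(32.9) = 345.8
  U: 0 + 1(319.4) = 319.4
  R: 0 + 2(32.9) = 65.79
  V: 0 + 2(32.9) = 65.79
Total out = 796.8 mol/s; y_R = 65.79 / 796.8 = 0.08257.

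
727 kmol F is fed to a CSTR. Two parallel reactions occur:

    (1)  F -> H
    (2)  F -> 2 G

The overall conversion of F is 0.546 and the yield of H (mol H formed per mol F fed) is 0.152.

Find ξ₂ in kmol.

Yield of H: 1ξ₁ / 727 = 0.152 → ξ₁ = 110.5 kmol.
Conversion of F: 1ξ₁ + 1ξ₂ = 0.546 × 727 = 396.9 → ξ₂ = 286.4 kmol.
Outlet amounts (n = n₀ + Σ ν·ξ):
  F: 727 − 1(110.5) − 1(286.4) = 330.1
  H: 0 + 1(110.5) = 110.5
  G: 0 + 2(286.4) = 572.9

ξ₂ = 286 kmol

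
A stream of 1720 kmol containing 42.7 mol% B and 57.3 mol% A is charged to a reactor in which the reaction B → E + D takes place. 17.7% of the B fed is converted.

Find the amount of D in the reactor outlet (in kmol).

B reacted = 0.177 × 734.4 = 130 kmol; ν_B = −1, so ξ = 130/1 = 130 kmol.
Outlet amounts (n = n₀ + ν ξ):
  B: 734.4 − 1(130) = 604.4
  E: 0 + 1(130) = 130
  D: 0 + 1(130) = 130
  A: 985.6 (inert)

130 kmol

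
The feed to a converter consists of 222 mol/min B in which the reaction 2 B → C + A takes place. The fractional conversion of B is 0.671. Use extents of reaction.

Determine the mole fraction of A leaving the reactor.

0.336

B reacted = 0.671 × 222 = 149 mol/min; ν_B = −2, so ξ = 149/2 = 74.48 mol/min.
Outlet amounts (n = n₀ + ν ξ):
  B: 222 − 2(74.48) = 73.04
  C: 0 + 1(74.48) = 74.48
  A: 0 + 1(74.48) = 74.48
Total out = 222 mol/min; y_A = 74.48 / 222 = 0.3355.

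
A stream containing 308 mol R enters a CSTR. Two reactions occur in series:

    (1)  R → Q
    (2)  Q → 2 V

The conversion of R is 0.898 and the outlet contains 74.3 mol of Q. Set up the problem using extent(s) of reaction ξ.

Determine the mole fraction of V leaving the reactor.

0.793

Conversion of R: R consumed = 1ξ₁ = 0.898 × 308 → ξ₁ = 276.6 mol.
Q balance: n_Q = 0 + 1ξ₁ − 1ξ₂ = 74.3 → ξ₂ = (1·276.6 − 74.3)/1 = 202.3 mol.
Outlet amounts (n = n₀ + Σ ν·ξ):
  R: 308 − 1(276.6) = 31.42
  Q: 0 + 1(276.6) − 1(202.3) = 74.3
  V: 0 + 2(202.3) = 404.6
Total out = 510.3 mol; y_V = 404.6 / 510.3 = 0.7928.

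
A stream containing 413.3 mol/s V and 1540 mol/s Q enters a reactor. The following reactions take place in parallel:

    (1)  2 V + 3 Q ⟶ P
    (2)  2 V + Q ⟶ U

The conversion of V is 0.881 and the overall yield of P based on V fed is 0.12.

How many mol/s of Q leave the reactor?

Yield of P: 1ξ₁ / 413.3 = 0.12 → ξ₁ = 49.6 mol/s.
Conversion of V: 2ξ₁ + 2ξ₂ = 0.881 × 413.3 = 364.1 → ξ₂ = 132.5 mol/s.
Outlet amounts (n = n₀ + Σ ν·ξ):
  V: 413.3 − 2(49.6) − 2(132.5) = 49.18
  Q: 1540 − 3(49.6) − 1(132.5) = 1259
  P: 0 + 1(49.6) = 49.6
  U: 0 + 1(132.5) = 132.5

1260 mol/s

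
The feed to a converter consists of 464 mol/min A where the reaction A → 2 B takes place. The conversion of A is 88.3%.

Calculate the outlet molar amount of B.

A reacted = 0.883 × 464 = 409.7 mol/min; ν_A = −1, so ξ = 409.7/1 = 409.7 mol/min.
Outlet amounts (n = n₀ + ν ξ):
  A: 464 − 1(409.7) = 54.29
  B: 0 + 2(409.7) = 819.4

819 mol/min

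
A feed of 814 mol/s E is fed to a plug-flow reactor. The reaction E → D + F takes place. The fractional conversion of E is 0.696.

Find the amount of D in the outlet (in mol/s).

567 mol/s

E reacted = 0.696 × 814 = 566.5 mol/s; ν_E = −1, so ξ = 566.5/1 = 566.5 mol/s.
Outlet amounts (n = n₀ + ν ξ):
  E: 814 − 1(566.5) = 247.5
  D: 0 + 1(566.5) = 566.5
  F: 0 + 1(566.5) = 566.5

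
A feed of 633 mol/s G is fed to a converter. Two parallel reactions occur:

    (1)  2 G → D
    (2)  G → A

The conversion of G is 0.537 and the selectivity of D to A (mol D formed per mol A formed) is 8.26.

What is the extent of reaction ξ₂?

ξ₂ = 19.4 mol/s

Conversion of G: G consumed = 0.537 × 633 = 339.9 mol/s = 2ξ₁ + 1ξ₂.
Selectivity: 1ξ₁ / (1ξ₂) = 8.26 → ξ₁ = 8.26 ξ₂.
Substitute: (2·8.26 + 1) ξ₂ = 339.9 → ξ₂ = 19.4 mol/s, ξ₁ = 160.3 mol/s.
Outlet amounts (n = n₀ + Σ ν·ξ):
  G: 633 − 2(160.3) − 1(19.4) = 293.1
  D: 0 + 1(160.3) = 160.3
  A: 0 + 1(19.4) = 19.4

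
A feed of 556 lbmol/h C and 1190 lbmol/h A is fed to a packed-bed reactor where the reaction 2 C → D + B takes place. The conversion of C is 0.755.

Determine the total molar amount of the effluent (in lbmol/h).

1750 lbmol/h

C reacted = 0.755 × 556 = 419.8 lbmol/h; ν_C = −2, so ξ = 419.8/2 = 209.9 lbmol/h.
Outlet amounts (n = n₀ + ν ξ):
  C: 556 − 2(209.9) = 136.2
  D: 0 + 1(209.9) = 209.9
  B: 0 + 1(209.9) = 209.9
  A: 1190 (inert)
Total out = 136.2 + 209.9 + 209.9 + 1190 = 1746 lbmol/h.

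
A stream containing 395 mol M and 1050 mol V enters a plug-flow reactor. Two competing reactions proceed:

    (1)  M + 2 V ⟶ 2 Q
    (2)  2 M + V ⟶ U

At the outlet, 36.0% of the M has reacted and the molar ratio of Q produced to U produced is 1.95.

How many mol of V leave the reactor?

909 mol

Conversion of M: M consumed = 0.36 × 395 = 142.2 mol = 1ξ₁ + 2ξ₂.
Selectivity: 2ξ₁ / (1ξ₂) = 1.95 → ξ₁ = 0.975 ξ₂.
Substitute: (1·0.975 + 2) ξ₂ = 142.2 → ξ₂ = 47.8 mol, ξ₁ = 46.6 mol.
Outlet amounts (n = n₀ + Σ ν·ξ):
  M: 395 − 1(46.6) − 2(47.8) = 252.8
  V: 1050 − 2(46.6) − 1(47.8) = 909
  Q: 0 + 2(46.6) = 93.21
  U: 0 + 1(47.8) = 47.8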